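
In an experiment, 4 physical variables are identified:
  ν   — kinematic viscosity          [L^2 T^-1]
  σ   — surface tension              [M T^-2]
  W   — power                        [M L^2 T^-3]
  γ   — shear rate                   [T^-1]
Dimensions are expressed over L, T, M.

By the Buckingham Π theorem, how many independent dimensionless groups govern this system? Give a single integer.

Exponent matrix [L,T,M] × [ν,σ,W,γ]:
  L: [ 2  0  2  0]
  T: [-1 -2 -3 -1]
  M: [ 0  1  1  0]
Echelon form has 3 nonzero rows (pivots: ν,σ,γ)
4 vars − rank 3 = 1 Π group

1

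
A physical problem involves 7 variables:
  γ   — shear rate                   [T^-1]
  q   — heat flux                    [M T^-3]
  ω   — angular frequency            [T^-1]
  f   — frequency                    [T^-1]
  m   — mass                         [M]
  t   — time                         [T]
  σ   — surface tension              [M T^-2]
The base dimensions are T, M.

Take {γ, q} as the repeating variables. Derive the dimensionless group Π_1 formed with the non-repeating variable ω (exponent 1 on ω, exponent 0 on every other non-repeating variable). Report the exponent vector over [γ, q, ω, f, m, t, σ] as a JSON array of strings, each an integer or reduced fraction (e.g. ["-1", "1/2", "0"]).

["-1", "0", "1", "0", "0", "0", "0"]

Dimensional matrix (T×M by γ×q×ω×f×m×t×σ):
  T: [-1 -3 -1 -1  0  1 -2]
  M: [ 0  1  0  0  1  0  1]
Row reduction gives pivot columns γ,q; rank = 2
Repeat: γ,q; free: ω,f,m,t,σ
RREF:
  r0: [   1    0    1    1   -3   -1   -1]
  r1: [   0    1    0    0    1    0    1]
Fix exponent of ω at 1, f at 0, m at 0, t at 0, σ at 0; solve each RREF row for its pivot's exponent:
  r0: exp(γ) + (1)·1 = 0 ⇒ exp(γ) = -1
  r1: exp(q) + (0)·1 = 0 ⇒ exp(q) = 0
Π_1 = γ^-1 · ω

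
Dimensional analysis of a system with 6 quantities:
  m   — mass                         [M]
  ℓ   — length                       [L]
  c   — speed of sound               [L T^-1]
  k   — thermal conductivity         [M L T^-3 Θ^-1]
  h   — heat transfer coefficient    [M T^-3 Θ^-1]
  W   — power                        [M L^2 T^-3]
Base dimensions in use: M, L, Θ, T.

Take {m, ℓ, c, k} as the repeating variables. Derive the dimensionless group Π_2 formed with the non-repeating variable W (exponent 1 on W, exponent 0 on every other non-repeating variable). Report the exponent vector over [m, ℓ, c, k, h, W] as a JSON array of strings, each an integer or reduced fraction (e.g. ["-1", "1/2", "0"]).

["-1", "1", "-3", "0", "0", "1"]

Exponent matrix [M,L,Θ,T] × [m,ℓ,c,k,h,W]:
  M: [ 1  0  0  1  1  1]
  L: [ 0  1  1  1  0  2]
  Θ: [ 0  0  0 -1 -1  0]
  T: [ 0  0 -1 -3 -3 -3]
RREF → pivots at {m,ℓ,c,k} ⇒ r = 4
Repeat: m,ℓ,c,k; free: h,W
RREF:
  r0: [   1    0    0    0    0    1]
  r1: [   0    1    0    0   -1   -1]
  r2: [   0    0    1    0    0    3]
  r3: [   0    0    0    1    1    0]
Fix exponent of W at 1, h at 0; solve each RREF row for its pivot's exponent:
  r0: exp(m) + (1)·1 = 0 ⇒ exp(m) = -1
  r1: exp(ℓ) + (-1)·1 = 0 ⇒ exp(ℓ) = 1
  r2: exp(c) + (3)·1 = 0 ⇒ exp(c) = -3
  r3: exp(k) + (0)·1 = 0 ⇒ exp(k) = 0
Π_2 = m^-1 · ℓ · c^-3 · W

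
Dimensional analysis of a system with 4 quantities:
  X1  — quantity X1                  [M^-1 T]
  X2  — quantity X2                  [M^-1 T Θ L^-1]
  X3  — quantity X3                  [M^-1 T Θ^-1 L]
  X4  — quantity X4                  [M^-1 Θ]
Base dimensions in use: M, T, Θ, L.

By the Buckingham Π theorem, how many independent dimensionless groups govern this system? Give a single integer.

1

Write exponents as rows M,T,Θ,L / cols X1,X2,X3,X4:
  M: [-1 -1 -1 -1]
  T: [ 1  1  1  0]
  Θ: [ 0  1 -1  1]
  L: [ 0 -1  1  0]
RREF → pivots at {X1,X2,X4} ⇒ r = 3
4 vars − rank 3 = 1 Π group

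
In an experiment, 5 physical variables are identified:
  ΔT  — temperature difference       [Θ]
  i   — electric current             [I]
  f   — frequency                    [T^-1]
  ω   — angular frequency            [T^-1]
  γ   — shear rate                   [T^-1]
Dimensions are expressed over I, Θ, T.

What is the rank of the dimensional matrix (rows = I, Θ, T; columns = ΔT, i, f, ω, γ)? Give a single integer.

3

Exponent matrix [I,Θ,T] × [ΔT,i,f,ω,γ]:
  I: [ 0  1  0  0  0]
  Θ: [ 1  0  0  0  0]
  T: [ 0  0 -1 -1 -1]
RREF → pivots at {ΔT,i,f} ⇒ r = 3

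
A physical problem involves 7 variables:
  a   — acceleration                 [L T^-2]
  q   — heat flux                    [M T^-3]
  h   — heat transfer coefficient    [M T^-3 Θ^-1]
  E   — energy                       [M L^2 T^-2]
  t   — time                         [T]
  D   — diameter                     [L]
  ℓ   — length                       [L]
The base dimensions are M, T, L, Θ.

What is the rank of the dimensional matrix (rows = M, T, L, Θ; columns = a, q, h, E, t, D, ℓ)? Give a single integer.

4

Write exponents as rows M,T,L,Θ / cols a,q,h,E,t,D,ℓ:
  M: [ 0  1  1  1  0  0  0]
  T: [-2 -3 -3 -2  1  0  0]
  L: [ 1  0  0  2  0  1  1]
  Θ: [ 0  0 -1  0  0  0  0]
RREF → pivots at {a,q,h,E} ⇒ r = 4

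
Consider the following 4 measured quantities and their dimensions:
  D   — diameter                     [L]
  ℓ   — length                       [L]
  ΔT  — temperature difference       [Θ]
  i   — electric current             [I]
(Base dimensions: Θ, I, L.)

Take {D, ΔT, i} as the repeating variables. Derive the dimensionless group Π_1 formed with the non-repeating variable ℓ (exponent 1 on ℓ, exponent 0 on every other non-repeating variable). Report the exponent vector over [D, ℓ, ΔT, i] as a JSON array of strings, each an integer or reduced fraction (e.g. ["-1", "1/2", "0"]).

["-1", "1", "0", "0"]

Exponent matrix [Θ,I,L] × [D,ℓ,ΔT,i]:
  Θ: [ 0  0  1  0]
  I: [ 0  0  0  1]
  L: [ 1  1  0  0]
RREF → pivots at {D,ΔT,i} ⇒ r = 3
Pivot set = {D,ΔT,i}, free = {ℓ}
RREF:
  r0: [   1    1    0    0]
  r1: [   0    0    1    0]
  r2: [   0    0    0    1]
Fix exponent of ℓ at 1; solve each RREF row for its pivot's exponent:
  r0: exp(D) + (1)·1 = 0 ⇒ exp(D) = -1
  r1: exp(ΔT) + (0)·1 = 0 ⇒ exp(ΔT) = 0
  r2: exp(i) + (0)·1 = 0 ⇒ exp(i) = 0
Π_1 = D^-1 · ℓ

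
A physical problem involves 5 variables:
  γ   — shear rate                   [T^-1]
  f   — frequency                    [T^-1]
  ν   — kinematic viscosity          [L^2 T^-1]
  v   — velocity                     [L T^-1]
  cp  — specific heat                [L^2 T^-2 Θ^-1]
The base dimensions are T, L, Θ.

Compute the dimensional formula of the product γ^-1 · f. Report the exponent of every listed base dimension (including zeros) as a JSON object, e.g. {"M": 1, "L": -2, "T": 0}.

{"T": 0, "L": 0, "Θ": 0}

Exponent matrix [T,L,Θ] × [γ,f,ν,v,cp]:
  T: [-1 -1 -1 -1 -2]
  L: [ 0  0  2  1  2]
  Θ: [ 0  0  0  0 -1]
  [T]: (-1)·-1+(1)·-1 = 0
  [L]: (-1)·0+(1)·0 = 0
  [Θ]: (-1)·0+(1)·0 = 0
⇒ 1 (dimensionless)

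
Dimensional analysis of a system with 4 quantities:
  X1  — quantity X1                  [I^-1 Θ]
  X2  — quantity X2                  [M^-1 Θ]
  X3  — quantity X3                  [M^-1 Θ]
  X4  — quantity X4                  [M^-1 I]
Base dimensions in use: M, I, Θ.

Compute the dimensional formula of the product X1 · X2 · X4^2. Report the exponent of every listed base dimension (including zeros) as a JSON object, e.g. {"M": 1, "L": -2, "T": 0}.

{"M": -3, "I": 1, "Θ": 2}

Exponent matrix [M,I,Θ] × [X1,X2,X3,X4]:
  M: [ 0 -1 -1 -1]
  I: [-1  0  0  1]
  Θ: [ 1  1  1  0]
  [M]: (1)·0+(1)·-1+(2)·-1 = -3
  [I]: (1)·-1+(1)·0+(2)·1 = 1
  [Θ]: (1)·1+(1)·1+(2)·0 = 2
⇒ M^-3 I Θ^2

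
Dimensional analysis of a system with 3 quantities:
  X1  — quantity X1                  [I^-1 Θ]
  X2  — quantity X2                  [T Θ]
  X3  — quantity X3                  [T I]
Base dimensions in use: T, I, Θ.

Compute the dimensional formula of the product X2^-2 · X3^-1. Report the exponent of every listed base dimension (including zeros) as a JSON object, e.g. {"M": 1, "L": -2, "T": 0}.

Dimensional matrix (T×I×Θ by X1×X2×X3):
  T: [ 0  1  1]
  I: [-1  0  1]
  Θ: [ 1  1  0]
  [T]: (-2)·1+(-1)·1 = -3
  [I]: (-2)·0+(-1)·1 = -1
  [Θ]: (-2)·1+(-1)·0 = -2
⇒ T^-3 I^-1 Θ^-2

{"T": -3, "I": -1, "Θ": -2}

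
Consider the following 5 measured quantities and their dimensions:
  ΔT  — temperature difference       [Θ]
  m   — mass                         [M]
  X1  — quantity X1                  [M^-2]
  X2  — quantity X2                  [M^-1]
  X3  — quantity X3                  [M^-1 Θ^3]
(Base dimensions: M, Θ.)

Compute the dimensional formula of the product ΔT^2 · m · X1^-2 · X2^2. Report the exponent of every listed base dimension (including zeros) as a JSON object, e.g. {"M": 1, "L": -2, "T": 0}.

Write exponents as rows M,Θ / cols ΔT,m,X1,X2,X3:
  M: [ 0  1 -2 -1 -1]
  Θ: [ 1  0  0  0  3]
  [M]: (2)·0+(1)·1+(-2)·-2+(2)·-1 = 3
  [Θ]: (2)·1+(1)·0+(-2)·0+(2)·0 = 2
⇒ M^3 Θ^2

{"M": 3, "Θ": 2}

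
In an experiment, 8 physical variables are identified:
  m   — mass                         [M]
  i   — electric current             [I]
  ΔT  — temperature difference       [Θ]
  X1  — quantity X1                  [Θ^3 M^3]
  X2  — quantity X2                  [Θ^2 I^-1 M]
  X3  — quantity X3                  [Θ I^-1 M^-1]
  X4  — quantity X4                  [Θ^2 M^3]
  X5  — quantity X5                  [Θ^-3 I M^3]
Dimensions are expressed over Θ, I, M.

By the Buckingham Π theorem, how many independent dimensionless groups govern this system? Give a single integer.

Exponent matrix [Θ,I,M] × [m,i,ΔT,X1,X2,X3,X4,X5]:
  Θ: [ 0  0  1  3  2  1  2 -3]
  I: [ 0  1  0  0 -1 -1  0  1]
  M: [ 1  0  0  3  1 -1  3  3]
Row reduction gives pivot columns m,i,ΔT; rank = 3
n=8, r=3 ⇒ 5 dimensionless groups

5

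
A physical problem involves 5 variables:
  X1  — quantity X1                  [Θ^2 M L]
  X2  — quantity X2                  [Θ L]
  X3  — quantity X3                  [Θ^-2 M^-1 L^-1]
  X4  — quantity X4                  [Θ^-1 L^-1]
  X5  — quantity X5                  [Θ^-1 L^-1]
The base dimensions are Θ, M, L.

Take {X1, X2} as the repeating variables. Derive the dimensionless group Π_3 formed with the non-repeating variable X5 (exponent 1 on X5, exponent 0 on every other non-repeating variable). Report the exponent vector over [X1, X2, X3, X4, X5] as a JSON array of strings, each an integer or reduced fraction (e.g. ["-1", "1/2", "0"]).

Exponent matrix [Θ,M,L] × [X1,X2,X3,X4,X5]:
  Θ: [ 2  1 -2 -1 -1]
  M: [ 1  0 -1  0  0]
  L: [ 1  1 -1 -1 -1]
Echelon form has 2 nonzero rows (pivots: X1,X2)
Pivot set = {X1,X2}, free = {X3,X4,X5}
RREF:
  r0: [   1    0   -1    0    0]
  r1: [   0    1    0   -1   -1]
  r2: [   0    0    0    0    0]
Fix exponent of X5 at 1, X3 at 0, X4 at 0; solve each RREF row for its pivot's exponent:
  r0: exp(X1) + (0)·1 = 0 ⇒ exp(X1) = 0
  r1: exp(X2) + (-1)·1 = 0 ⇒ exp(X2) = 1
Π_3 = X2 · X5

["0", "1", "0", "0", "1"]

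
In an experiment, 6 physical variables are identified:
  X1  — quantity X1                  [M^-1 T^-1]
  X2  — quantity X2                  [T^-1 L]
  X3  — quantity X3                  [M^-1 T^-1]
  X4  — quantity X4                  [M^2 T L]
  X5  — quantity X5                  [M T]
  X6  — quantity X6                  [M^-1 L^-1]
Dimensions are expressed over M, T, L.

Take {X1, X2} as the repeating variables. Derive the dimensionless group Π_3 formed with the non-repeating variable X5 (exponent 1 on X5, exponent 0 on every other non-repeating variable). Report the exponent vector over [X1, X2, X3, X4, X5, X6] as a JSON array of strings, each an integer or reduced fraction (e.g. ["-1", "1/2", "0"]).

Dimensional matrix (M×T×L by X1×X2×X3×X4×X5×X6):
  M: [-1  0 -1  2  1 -1]
  T: [-1 -1 -1  1  1  0]
  L: [ 0  1  0  1  0 -1]
Row reduction gives pivot columns X1,X2; rank = 2
Pivot set = {X1,X2}, free = {X3,X4,X5,X6}
RREF:
  r0: [   1    0    1   -2   -1    1]
  r1: [   0    1    0    1    0   -1]
  r2: [   0    0    0    0    0    0]
Fix exponent of X5 at 1, X3 at 0, X4 at 0, X6 at 0; solve each RREF row for its pivot's exponent:
  r0: exp(X1) + (-1)·1 = 0 ⇒ exp(X1) = 1
  r1: exp(X2) + (0)·1 = 0 ⇒ exp(X2) = 0
Π_3 = X1 · X5

["1", "0", "0", "0", "1", "0"]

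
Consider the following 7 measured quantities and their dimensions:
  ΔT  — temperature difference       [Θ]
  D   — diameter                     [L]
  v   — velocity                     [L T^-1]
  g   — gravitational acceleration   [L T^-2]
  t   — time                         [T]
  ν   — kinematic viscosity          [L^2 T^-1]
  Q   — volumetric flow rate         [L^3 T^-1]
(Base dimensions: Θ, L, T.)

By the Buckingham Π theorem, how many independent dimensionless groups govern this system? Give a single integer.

4

Write exponents as rows Θ,L,T / cols ΔT,D,v,g,t,ν,Q:
  Θ: [ 1  0  0  0  0  0  0]
  L: [ 0  1  1  1  0  2  3]
  T: [ 0  0 -1 -2  1 -1 -1]
Row reduction gives pivot columns ΔT,D,v; rank = 3
n=7, r=3 ⇒ 4 dimensionless groups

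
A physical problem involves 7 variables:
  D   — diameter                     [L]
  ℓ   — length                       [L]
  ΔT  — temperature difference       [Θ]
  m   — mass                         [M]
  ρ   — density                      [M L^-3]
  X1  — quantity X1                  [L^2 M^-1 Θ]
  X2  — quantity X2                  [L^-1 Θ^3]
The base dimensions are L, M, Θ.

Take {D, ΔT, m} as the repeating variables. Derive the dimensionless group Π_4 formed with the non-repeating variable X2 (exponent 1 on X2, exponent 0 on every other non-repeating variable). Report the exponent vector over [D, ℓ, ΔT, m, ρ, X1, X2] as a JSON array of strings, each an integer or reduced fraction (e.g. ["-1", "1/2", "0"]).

Dimensional matrix (L×M×Θ by D×ℓ×ΔT×m×ρ×X1×X2):
  L: [ 1  1  0  0 -3  2 -1]
  M: [ 0  0  0  1  1 -1  0]
  Θ: [ 0  0  1  0  0  1  3]
Row reduction gives pivot columns D,ΔT,m; rank = 3
Repeat: D,ΔT,m; free: ℓ,ρ,X1,X2
RREF:
  r0: [   1    1    0    0   -3    2   -1]
  r1: [   0    0    1    0    0    1    3]
  r2: [   0    0    0    1    1   -1    0]
Fix exponent of X2 at 1, ℓ at 0, ρ at 0, X1 at 0; solve each RREF row for its pivot's exponent:
  r0: exp(D) + (-1)·1 = 0 ⇒ exp(D) = 1
  r1: exp(ΔT) + (3)·1 = 0 ⇒ exp(ΔT) = -3
  r2: exp(m) + (0)·1 = 0 ⇒ exp(m) = 0
Π_4 = D · ΔT^-3 · X2

["1", "0", "-3", "0", "0", "0", "1"]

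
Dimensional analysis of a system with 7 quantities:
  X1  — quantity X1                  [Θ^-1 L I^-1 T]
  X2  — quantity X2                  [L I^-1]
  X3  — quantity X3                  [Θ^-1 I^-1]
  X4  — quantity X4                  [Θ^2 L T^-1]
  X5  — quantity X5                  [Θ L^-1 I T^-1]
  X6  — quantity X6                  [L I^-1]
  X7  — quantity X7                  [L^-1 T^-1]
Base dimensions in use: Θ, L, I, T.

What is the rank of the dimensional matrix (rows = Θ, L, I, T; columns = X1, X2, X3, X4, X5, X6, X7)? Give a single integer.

3

Dimensional matrix (Θ×L×I×T by X1×X2×X3×X4×X5×X6×X7):
  Θ: [-1  0 -1  2  1  0  0]
  L: [ 1  1  0  1 -1  1 -1]
  I: [-1 -1 -1  0  1 -1  0]
  T: [ 1  0  0 -1 -1  0 -1]
Echelon form has 3 nonzero rows (pivots: X1,X2,X3)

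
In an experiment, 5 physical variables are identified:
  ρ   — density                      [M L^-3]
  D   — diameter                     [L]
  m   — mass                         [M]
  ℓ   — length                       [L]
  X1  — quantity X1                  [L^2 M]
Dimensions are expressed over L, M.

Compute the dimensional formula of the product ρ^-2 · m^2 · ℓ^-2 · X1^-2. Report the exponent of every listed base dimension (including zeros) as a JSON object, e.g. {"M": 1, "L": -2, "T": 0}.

{"L": 0, "M": -2}

Write exponents as rows L,M / cols ρ,D,m,ℓ,X1:
  L: [-3  1  0  1  2]
  M: [ 1  0  1  0  1]
  [L]: (-2)·-3+(2)·0+(-2)·1+(-2)·2 = 0
  [M]: (-2)·1+(2)·1+(-2)·0+(-2)·1 = -2
⇒ M^-2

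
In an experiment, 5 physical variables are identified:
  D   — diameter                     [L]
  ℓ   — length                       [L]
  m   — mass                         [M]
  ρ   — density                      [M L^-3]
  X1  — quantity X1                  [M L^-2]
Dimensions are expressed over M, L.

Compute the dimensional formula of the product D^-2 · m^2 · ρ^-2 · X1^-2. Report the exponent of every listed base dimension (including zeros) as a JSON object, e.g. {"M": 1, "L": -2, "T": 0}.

Dimensional matrix (M×L by D×ℓ×m×ρ×X1):
  M: [ 0  0  1  1  1]
  L: [ 1  1  0 -3 -2]
  [M]: (-2)·0+(2)·1+(-2)·1+(-2)·1 = -2
  [L]: (-2)·1+(2)·0+(-2)·-3+(-2)·-2 = 8
⇒ M^-2 L^8

{"M": -2, "L": 8}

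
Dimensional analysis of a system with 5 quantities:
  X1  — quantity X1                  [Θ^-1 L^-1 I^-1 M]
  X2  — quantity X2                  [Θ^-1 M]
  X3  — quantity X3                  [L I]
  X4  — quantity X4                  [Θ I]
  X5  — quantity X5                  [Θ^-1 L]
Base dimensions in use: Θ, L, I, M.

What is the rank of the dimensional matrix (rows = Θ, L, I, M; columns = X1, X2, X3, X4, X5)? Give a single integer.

Write exponents as rows Θ,L,I,M / cols X1,X2,X3,X4,X5:
  Θ: [-1 -1  0  1 -1]
  L: [-1  0  1  0  1]
  I: [-1  0  1  1  0]
  M: [ 1  1  0  0  0]
Row reduction gives pivot columns X1,X2,X4; rank = 3

3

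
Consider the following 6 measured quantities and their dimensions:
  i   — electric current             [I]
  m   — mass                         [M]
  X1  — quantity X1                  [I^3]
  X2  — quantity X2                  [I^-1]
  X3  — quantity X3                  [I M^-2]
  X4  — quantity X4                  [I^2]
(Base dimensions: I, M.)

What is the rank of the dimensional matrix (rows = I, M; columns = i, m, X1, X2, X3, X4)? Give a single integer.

Write exponents as rows I,M / cols i,m,X1,X2,X3,X4:
  I: [ 1  0  3 -1  1  2]
  M: [ 0  1  0  0 -2  0]
RREF → pivots at {i,m} ⇒ r = 2

2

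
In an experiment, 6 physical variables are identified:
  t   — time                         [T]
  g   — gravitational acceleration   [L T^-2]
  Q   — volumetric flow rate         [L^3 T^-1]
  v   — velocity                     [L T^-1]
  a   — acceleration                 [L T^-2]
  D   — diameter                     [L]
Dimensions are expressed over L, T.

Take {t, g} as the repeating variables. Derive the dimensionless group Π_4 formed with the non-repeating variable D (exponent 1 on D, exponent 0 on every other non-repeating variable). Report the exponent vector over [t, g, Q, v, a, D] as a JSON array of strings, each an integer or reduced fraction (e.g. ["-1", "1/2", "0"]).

["-2", "-1", "0", "0", "0", "1"]

Write exponents as rows L,T / cols t,g,Q,v,a,D:
  L: [ 0  1  3  1  1  1]
  T: [ 1 -2 -1 -1 -2  0]
Echelon form has 2 nonzero rows (pivots: t,g)
Repeat: t,g; free: Q,v,a,D
RREF:
  r0: [   1    0    5    1    0    2]
  r1: [   0    1    3    1    1    1]
Fix exponent of D at 1, Q at 0, v at 0, a at 0; solve each RREF row for its pivot's exponent:
  r0: exp(t) + (2)·1 = 0 ⇒ exp(t) = -2
  r1: exp(g) + (1)·1 = 0 ⇒ exp(g) = -1
Π_4 = t^-2 · g^-1 · D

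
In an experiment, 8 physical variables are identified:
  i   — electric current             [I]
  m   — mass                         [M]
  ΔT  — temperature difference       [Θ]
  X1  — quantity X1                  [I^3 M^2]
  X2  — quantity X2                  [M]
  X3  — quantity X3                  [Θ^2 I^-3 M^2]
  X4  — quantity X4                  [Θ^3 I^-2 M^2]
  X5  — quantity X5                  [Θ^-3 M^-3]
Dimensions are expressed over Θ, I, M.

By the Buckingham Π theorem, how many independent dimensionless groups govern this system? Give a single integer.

5

Exponent matrix [Θ,I,M] × [i,m,ΔT,X1,X2,X3,X4,X5]:
  Θ: [ 0  0  1  0  0  2  3 -3]
  I: [ 1  0  0  3  0 -3 -2  0]
  M: [ 0  1  0  2  1  2  2 -3]
RREF → pivots at {i,m,ΔT} ⇒ r = 3
8 vars − rank 3 = 5 Π groups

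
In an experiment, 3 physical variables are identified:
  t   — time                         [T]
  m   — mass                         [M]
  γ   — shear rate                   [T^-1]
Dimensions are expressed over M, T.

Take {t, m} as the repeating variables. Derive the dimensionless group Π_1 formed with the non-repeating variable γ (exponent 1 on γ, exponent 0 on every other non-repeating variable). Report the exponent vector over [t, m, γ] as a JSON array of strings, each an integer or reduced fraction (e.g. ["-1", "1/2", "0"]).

Dimensional matrix (M×T by t×m×γ):
  M: [ 0  1  0]
  T: [ 1  0 -1]
RREF → pivots at {t,m} ⇒ r = 2
Repeat: t,m; free: γ
RREF:
  r0: [   1    0   -1]
  r1: [   0    1    0]
Fix exponent of γ at 1; solve each RREF row for its pivot's exponent:
  r0: exp(t) + (-1)·1 = 0 ⇒ exp(t) = 1
  r1: exp(m) + (0)·1 = 0 ⇒ exp(m) = 0
Π_1 = t · γ

["1", "0", "1"]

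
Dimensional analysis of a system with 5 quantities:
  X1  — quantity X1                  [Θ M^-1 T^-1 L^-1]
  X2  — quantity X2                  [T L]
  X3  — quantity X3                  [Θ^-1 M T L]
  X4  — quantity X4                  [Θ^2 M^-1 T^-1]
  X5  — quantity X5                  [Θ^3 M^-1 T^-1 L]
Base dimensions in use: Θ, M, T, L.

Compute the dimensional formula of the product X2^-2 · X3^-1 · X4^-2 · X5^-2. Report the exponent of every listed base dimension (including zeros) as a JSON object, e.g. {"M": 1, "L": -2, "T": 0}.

{"Θ": -9, "M": 3, "T": 1, "L": -5}

Dimensional matrix (Θ×M×T×L by X1×X2×X3×X4×X5):
  Θ: [ 1  0 -1  2  3]
  M: [-1  0  1 -1 -1]
  T: [-1  1  1 -1 -1]
  L: [-1  1  1  0  1]
  [Θ]: (-2)·0+(-1)·-1+(-2)·2+(-2)·3 = -9
  [M]: (-2)·0+(-1)·1+(-2)·-1+(-2)·-1 = 3
  [T]: (-2)·1+(-1)·1+(-2)·-1+(-2)·-1 = 1
  [L]: (-2)·1+(-1)·1+(-2)·0+(-2)·1 = -5
⇒ Θ^-9 M^3 T L^-5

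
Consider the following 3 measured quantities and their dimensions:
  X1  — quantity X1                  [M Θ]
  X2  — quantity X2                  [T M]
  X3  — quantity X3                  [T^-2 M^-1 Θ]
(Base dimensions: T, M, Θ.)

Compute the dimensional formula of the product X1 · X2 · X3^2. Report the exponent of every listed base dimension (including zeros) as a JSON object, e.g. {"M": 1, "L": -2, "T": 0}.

{"T": -3, "M": 0, "Θ": 3}

Write exponents as rows T,M,Θ / cols X1,X2,X3:
  T: [ 0  1 -2]
  M: [ 1  1 -1]
  Θ: [ 1  0  1]
  [T]: (1)·0+(1)·1+(2)·-2 = -3
  [M]: (1)·1+(1)·1+(2)·-1 = 0
  [Θ]: (1)·1+(1)·0+(2)·1 = 3
⇒ T^-3 Θ^3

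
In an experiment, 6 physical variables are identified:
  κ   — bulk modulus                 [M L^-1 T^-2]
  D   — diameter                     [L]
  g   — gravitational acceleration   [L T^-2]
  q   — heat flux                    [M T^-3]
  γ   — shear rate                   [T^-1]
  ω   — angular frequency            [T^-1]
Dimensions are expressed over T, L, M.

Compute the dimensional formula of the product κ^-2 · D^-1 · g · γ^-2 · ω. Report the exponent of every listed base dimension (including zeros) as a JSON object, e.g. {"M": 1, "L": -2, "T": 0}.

{"T": 3, "L": 2, "M": -2}

Dimensional matrix (T×L×M by κ×D×g×q×γ×ω):
  T: [-2  0 -2 -3 -1 -1]
  L: [-1  1  1  0  0  0]
  M: [ 1  0  0  1  0  0]
  [T]: (-2)·-2+(-1)·0+(1)·-2+(-2)·-1+(1)·-1 = 3
  [L]: (-2)·-1+(-1)·1+(1)·1+(-2)·0+(1)·0 = 2
  [M]: (-2)·1+(-1)·0+(1)·0+(-2)·0+(1)·0 = -2
⇒ T^3 L^2 M^-2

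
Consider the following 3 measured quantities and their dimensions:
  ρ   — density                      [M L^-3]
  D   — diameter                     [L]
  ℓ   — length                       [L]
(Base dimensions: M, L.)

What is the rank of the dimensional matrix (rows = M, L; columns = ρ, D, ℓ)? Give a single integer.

2

Write exponents as rows M,L / cols ρ,D,ℓ:
  M: [ 1  0  0]
  L: [-3  1  1]
RREF → pivots at {ρ,D} ⇒ r = 2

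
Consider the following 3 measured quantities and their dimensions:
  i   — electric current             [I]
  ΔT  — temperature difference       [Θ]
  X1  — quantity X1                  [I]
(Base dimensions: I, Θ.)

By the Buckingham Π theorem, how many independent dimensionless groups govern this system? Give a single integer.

1

Dimensional matrix (I×Θ by i×ΔT×X1):
  I: [ 1  0  1]
  Θ: [ 0  1  0]
Row reduction gives pivot columns i,ΔT; rank = 2
3 vars − rank 2 = 1 Π group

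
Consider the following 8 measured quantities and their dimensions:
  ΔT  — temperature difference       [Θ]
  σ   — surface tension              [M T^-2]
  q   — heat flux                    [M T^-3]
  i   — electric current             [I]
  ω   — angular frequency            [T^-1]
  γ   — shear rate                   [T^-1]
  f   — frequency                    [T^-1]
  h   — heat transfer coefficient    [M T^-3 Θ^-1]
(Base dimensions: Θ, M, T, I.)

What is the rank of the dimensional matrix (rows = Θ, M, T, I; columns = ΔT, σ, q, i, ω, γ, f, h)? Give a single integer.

4

Dimensional matrix (Θ×M×T×I by ΔT×σ×q×i×ω×γ×f×h):
  Θ: [ 1  0  0  0  0  0  0 -1]
  M: [ 0  1  1  0  0  0  0  1]
  T: [ 0 -2 -3  0 -1 -1 -1 -3]
  I: [ 0  0  0  1  0  0  0  0]
Echelon form has 4 nonzero rows (pivots: ΔT,σ,q,i)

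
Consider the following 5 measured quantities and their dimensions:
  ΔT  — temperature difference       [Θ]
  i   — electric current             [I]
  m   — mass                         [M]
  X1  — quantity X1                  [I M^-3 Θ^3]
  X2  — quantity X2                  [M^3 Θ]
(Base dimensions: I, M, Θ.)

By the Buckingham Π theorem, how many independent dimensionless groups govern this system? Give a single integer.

2

Write exponents as rows I,M,Θ / cols ΔT,i,m,X1,X2:
  I: [ 0  1  0  1  0]
  M: [ 0  0  1 -3  3]
  Θ: [ 1  0  0  3  1]
Echelon form has 3 nonzero rows (pivots: ΔT,i,m)
n=5, r=3 ⇒ 2 dimensionless groups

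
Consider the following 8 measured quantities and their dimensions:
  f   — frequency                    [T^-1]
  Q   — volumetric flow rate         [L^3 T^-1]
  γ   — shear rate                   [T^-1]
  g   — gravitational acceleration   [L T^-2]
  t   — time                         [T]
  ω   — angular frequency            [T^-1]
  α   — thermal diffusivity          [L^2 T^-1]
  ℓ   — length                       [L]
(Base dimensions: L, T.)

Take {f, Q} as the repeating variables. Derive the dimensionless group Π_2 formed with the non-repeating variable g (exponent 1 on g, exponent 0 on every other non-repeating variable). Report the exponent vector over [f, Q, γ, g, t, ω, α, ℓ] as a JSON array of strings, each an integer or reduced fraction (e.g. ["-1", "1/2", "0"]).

["-5/3", "-1/3", "0", "1", "0", "0", "0", "0"]

Dimensional matrix (L×T by f×Q×γ×g×t×ω×α×ℓ):
  L: [ 0  3  0  1  0  0  2  1]
  T: [-1 -1 -1 -2  1 -1 -1  0]
Row reduction gives pivot columns f,Q; rank = 2
Pivot set = {f,Q}, free = {γ,g,t,ω,α,ℓ}
RREF:
  r0: [   1    0    1  5/3   -1    1  1/3 -1/3]
  r1: [   0    1    0  1/3    0    0  2/3  1/3]
Fix exponent of g at 1, γ at 0, t at 0, ω at 0, α at 0, ℓ at 0; solve each RREF row for its pivot's exponent:
  r0: exp(f) + (5/3)·1 = 0 ⇒ exp(f) = -5/3
  r1: exp(Q) + (1/3)·1 = 0 ⇒ exp(Q) = -1/3
Π_2 = f^(-5/3) · Q^(-1/3) · g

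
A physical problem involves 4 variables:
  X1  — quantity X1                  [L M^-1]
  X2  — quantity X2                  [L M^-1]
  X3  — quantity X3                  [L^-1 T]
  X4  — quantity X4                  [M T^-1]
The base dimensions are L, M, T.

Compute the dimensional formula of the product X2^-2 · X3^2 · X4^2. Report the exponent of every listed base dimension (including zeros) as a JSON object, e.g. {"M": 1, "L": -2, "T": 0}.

{"L": -4, "M": 4, "T": 0}

Exponent matrix [L,M,T] × [X1,X2,X3,X4]:
  L: [ 1  1 -1  0]
  M: [-1 -1  0  1]
  T: [ 0  0  1 -1]
  [L]: (-2)·1+(2)·-1+(2)·0 = -4
  [M]: (-2)·-1+(2)·0+(2)·1 = 4
  [T]: (-2)·0+(2)·1+(2)·-1 = 0
⇒ L^-4 M^4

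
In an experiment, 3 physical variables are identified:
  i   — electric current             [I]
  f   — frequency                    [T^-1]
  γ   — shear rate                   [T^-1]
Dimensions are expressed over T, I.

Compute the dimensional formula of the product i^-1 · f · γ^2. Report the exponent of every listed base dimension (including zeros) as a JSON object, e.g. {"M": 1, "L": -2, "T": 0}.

Write exponents as rows T,I / cols i,f,γ:
  T: [ 0 -1 -1]
  I: [ 1  0  0]
  [T]: (-1)·0+(1)·-1+(2)·-1 = -3
  [I]: (-1)·1+(1)·0+(2)·0 = -1
⇒ T^-3 I^-1

{"T": -3, "I": -1}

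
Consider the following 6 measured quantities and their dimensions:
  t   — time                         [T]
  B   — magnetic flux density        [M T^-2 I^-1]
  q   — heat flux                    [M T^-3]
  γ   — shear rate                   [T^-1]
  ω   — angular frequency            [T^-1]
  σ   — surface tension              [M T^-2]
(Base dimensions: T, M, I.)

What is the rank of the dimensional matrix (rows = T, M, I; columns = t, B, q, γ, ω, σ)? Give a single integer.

3

Write exponents as rows T,M,I / cols t,B,q,γ,ω,σ:
  T: [ 1 -2 -3 -1 -1 -2]
  M: [ 0  1  1  0  0  1]
  I: [ 0 -1  0  0  0  0]
Echelon form has 3 nonzero rows (pivots: t,B,q)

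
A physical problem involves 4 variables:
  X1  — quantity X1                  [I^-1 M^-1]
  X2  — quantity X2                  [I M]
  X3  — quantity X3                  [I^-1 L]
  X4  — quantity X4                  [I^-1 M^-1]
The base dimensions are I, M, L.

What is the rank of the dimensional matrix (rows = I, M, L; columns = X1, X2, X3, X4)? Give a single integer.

Write exponents as rows I,M,L / cols X1,X2,X3,X4:
  I: [-1  1 -1 -1]
  M: [-1  1  0 -1]
  L: [ 0  0  1  0]
RREF → pivots at {X1,X3} ⇒ r = 2

2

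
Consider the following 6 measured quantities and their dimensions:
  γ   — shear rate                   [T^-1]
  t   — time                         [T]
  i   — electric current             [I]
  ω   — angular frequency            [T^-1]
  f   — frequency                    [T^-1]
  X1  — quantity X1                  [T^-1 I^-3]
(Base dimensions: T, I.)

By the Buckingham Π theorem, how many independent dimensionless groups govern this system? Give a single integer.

4

Exponent matrix [T,I] × [γ,t,i,ω,f,X1]:
  T: [-1  1  0 -1 -1 -1]
  I: [ 0  0  1  0  0 -3]
RREF → pivots at {γ,i} ⇒ r = 2
6 vars − rank 2 = 4 Π groups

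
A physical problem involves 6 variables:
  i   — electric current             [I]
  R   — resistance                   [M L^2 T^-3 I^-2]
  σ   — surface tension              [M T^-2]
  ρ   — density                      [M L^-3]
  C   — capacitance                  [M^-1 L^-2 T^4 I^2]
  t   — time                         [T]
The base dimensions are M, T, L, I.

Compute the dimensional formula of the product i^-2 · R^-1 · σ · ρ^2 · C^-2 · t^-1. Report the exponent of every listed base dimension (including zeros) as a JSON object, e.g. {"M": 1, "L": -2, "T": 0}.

{"M": 4, "T": -8, "L": -4, "I": -4}

Write exponents as rows M,T,L,I / cols i,R,σ,ρ,C,t:
  M: [ 0  1  1  1 -1  0]
  T: [ 0 -3 -2  0  4  1]
  L: [ 0  2  0 -3 -2  0]
  I: [ 1 -2  0  0  2  0]
  [M]: (-2)·0+(-1)·1+(1)·1+(2)·1+(-2)·-1+(-1)·0 = 4
  [T]: (-2)·0+(-1)·-3+(1)·-2+(2)·0+(-2)·4+(-1)·1 = -8
  [L]: (-2)·0+(-1)·2+(1)·0+(2)·-3+(-2)·-2+(-1)·0 = -4
  [I]: (-2)·1+(-1)·-2+(1)·0+(2)·0+(-2)·2+(-1)·0 = -4
⇒ M^4 T^-8 L^-4 I^-4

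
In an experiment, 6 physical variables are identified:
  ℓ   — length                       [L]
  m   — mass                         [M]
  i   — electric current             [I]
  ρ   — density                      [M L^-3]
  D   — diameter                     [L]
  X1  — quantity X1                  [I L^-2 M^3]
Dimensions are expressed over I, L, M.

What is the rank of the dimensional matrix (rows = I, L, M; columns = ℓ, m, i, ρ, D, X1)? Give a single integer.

3

Write exponents as rows I,L,M / cols ℓ,m,i,ρ,D,X1:
  I: [ 0  0  1  0  0  1]
  L: [ 1  0  0 -3  1 -2]
  M: [ 0  1  0  1  0  3]
RREF → pivots at {ℓ,m,i} ⇒ r = 3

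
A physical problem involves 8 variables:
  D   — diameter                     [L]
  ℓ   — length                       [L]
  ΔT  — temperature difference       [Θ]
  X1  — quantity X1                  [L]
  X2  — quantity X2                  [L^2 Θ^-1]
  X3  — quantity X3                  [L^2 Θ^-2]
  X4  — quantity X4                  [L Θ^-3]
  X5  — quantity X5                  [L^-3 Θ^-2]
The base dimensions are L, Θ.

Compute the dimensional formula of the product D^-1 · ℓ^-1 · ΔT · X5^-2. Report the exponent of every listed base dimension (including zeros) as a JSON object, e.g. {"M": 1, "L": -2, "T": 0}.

Dimensional matrix (L×Θ by D×ℓ×ΔT×X1×X2×X3×X4×X5):
  L: [ 1  1  0  1  2  2  1 -3]
  Θ: [ 0  0  1  0 -1 -2 -3 -2]
  [L]: (-1)·1+(-1)·1+(1)·0+(-2)·-3 = 4
  [Θ]: (-1)·0+(-1)·0+(1)·1+(-2)·-2 = 5
⇒ L^4 Θ^5

{"L": 4, "Θ": 5}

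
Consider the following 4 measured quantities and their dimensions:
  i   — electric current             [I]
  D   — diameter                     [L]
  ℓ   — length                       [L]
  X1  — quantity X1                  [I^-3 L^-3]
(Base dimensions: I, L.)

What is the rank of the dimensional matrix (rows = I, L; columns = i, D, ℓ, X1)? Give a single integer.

2

Write exponents as rows I,L / cols i,D,ℓ,X1:
  I: [ 1  0  0 -3]
  L: [ 0  1  1 -3]
Row reduction gives pivot columns i,D; rank = 2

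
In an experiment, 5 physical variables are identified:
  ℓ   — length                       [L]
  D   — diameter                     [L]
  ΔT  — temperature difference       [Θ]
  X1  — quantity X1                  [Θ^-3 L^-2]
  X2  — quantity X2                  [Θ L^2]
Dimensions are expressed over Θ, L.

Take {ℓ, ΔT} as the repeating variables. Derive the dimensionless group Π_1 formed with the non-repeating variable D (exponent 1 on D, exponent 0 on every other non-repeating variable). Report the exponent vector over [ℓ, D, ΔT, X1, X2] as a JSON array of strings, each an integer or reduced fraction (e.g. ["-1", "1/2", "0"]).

Write exponents as rows Θ,L / cols ℓ,D,ΔT,X1,X2:
  Θ: [ 0  0  1 -3  1]
  L: [ 1  1  0 -2  2]
RREF → pivots at {ℓ,ΔT} ⇒ r = 2
Repeat: ℓ,ΔT; free: D,X1,X2
RREF:
  r0: [   1    1    0   -2    2]
  r1: [   0    0    1   -3    1]
Fix exponent of D at 1, X1 at 0, X2 at 0; solve each RREF row for its pivot's exponent:
  r0: exp(ℓ) + (1)·1 = 0 ⇒ exp(ℓ) = -1
  r1: exp(ΔT) + (0)·1 = 0 ⇒ exp(ΔT) = 0
Π_1 = ℓ^-1 · D

["-1", "1", "0", "0", "0"]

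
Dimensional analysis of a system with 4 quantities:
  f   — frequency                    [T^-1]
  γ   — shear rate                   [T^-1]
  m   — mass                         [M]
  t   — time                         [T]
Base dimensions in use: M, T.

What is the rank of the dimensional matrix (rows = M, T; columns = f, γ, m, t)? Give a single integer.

Exponent matrix [M,T] × [f,γ,m,t]:
  M: [ 0  0  1  0]
  T: [-1 -1  0  1]
Row reduction gives pivot columns f,m; rank = 2

2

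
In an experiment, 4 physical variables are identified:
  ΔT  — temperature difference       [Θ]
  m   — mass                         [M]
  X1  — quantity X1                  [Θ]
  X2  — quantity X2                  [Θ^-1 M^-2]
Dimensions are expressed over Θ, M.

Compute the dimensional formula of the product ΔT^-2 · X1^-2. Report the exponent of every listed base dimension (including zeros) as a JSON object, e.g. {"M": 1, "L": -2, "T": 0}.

Exponent matrix [Θ,M] × [ΔT,m,X1,X2]:
  Θ: [ 1  0  1 -1]
  M: [ 0  1  0 -2]
  [Θ]: (-2)·1+(-2)·1 = -4
  [M]: (-2)·0+(-2)·0 = 0
⇒ Θ^-4

{"Θ": -4, "M": 0}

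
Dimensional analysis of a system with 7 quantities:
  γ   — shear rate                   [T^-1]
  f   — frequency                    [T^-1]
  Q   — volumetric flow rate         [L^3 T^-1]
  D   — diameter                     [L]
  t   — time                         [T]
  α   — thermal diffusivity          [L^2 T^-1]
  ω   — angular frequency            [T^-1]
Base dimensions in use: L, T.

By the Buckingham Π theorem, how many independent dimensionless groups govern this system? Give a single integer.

Write exponents as rows L,T / cols γ,f,Q,D,t,α,ω:
  L: [ 0  0  3  1  0  2  0]
  T: [-1 -1 -1  0  1 -1 -1]
Echelon form has 2 nonzero rows (pivots: γ,Q)
7 vars − rank 2 = 5 Π groups

5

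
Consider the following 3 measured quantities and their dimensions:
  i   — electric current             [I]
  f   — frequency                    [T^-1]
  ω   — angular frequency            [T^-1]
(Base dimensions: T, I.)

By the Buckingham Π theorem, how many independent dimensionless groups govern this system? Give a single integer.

1

Dimensional matrix (T×I by i×f×ω):
  T: [ 0 -1 -1]
  I: [ 1  0  0]
RREF → pivots at {i,f} ⇒ r = 2
Π count = n − r = 3 − 2 = 1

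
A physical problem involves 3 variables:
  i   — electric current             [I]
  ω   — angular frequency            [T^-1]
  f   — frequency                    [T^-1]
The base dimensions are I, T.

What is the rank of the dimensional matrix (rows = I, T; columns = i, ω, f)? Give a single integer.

2

Write exponents as rows I,T / cols i,ω,f:
  I: [ 1  0  0]
  T: [ 0 -1 -1]
Row reduction gives pivot columns i,ω; rank = 2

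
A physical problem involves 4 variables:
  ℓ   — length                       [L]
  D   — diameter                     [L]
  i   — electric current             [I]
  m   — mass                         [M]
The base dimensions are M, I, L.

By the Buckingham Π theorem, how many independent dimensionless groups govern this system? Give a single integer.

Exponent matrix [M,I,L] × [ℓ,D,i,m]:
  M: [ 0  0  0  1]
  I: [ 0  0  1  0]
  L: [ 1  1  0  0]
Row reduction gives pivot columns ℓ,i,m; rank = 3
Π count = n − r = 4 − 3 = 1

1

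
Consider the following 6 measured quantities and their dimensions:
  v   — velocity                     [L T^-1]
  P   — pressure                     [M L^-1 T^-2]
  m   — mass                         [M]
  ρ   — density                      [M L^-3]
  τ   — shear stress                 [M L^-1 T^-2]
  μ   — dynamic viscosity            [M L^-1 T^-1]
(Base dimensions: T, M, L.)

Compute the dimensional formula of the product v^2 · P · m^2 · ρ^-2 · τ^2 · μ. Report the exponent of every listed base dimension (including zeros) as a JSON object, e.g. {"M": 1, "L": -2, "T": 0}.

Dimensional matrix (T×M×L by v×P×m×ρ×τ×μ):
  T: [-1 -2  0  0 -2 -1]
  M: [ 0  1  1  1  1  1]
  L: [ 1 -1  0 -3 -1 -1]
  [T]: (2)·-1+(1)·-2+(2)·0+(-2)·0+(2)·-2+(1)·-1 = -9
  [M]: (2)·0+(1)·1+(2)·1+(-2)·1+(2)·1+(1)·1 = 4
  [L]: (2)·1+(1)·-1+(2)·0+(-2)·-3+(2)·-1+(1)·-1 = 4
⇒ T^-9 M^4 L^4

{"T": -9, "M": 4, "L": 4}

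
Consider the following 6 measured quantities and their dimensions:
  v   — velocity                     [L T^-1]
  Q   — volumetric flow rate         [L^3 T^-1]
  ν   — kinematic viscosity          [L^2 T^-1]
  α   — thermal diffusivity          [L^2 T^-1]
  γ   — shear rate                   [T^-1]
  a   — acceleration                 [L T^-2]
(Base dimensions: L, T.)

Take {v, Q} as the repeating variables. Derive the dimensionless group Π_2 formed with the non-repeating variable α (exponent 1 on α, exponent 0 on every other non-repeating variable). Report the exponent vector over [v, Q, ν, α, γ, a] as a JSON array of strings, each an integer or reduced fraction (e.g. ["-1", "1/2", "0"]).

Exponent matrix [L,T] × [v,Q,ν,α,γ,a]:
  L: [ 1  3  2  2  0  1]
  T: [-1 -1 -1 -1 -1 -2]
Echelon form has 2 nonzero rows (pivots: v,Q)
Pivot set = {v,Q}, free = {ν,α,γ,a}
RREF:
  r0: [   1    0  1/2  1/2  3/2  5/2]
  r1: [   0    1  1/2  1/2 -1/2 -1/2]
Fix exponent of α at 1, ν at 0, γ at 0, a at 0; solve each RREF row for its pivot's exponent:
  r0: exp(v) + (1/2)·1 = 0 ⇒ exp(v) = -1/2
  r1: exp(Q) + (1/2)·1 = 0 ⇒ exp(Q) = -1/2
Π_2 = v^(-1/2) · Q^(-1/2) · α

["-1/2", "-1/2", "0", "1", "0", "0"]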